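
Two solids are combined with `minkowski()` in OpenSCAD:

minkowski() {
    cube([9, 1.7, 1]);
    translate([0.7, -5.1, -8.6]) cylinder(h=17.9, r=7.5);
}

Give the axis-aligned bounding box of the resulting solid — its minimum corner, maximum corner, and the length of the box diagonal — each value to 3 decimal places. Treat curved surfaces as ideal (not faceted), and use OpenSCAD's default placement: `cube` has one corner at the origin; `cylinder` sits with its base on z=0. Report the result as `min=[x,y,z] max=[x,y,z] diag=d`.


A = translate([0.7, -5.1, -8.6]) cylinder(h=17.9, r=7.5) → bbox [-6.8,-12.6,-8.6] .. [8.2,2.4,9.3]
B = cube([9, 1.7, 1]) → bbox [0,0,0] .. [9,1.7,1]
lo = A.lo+B.lo = [-6.8+0, -12.6+0, -8.6+0] = [-6.800,-12.600,-8.600]
hi = A.hi+B.hi = [8.2+9, 2.4+1.7, 9.3+1] = [17.200,4.100,10.300]
diag = √(24²+16.7²+18.9²) = √1212.1 = 34.815

min=[-6.800,-12.600,-8.600] max=[17.200,4.100,10.300] diag=34.815


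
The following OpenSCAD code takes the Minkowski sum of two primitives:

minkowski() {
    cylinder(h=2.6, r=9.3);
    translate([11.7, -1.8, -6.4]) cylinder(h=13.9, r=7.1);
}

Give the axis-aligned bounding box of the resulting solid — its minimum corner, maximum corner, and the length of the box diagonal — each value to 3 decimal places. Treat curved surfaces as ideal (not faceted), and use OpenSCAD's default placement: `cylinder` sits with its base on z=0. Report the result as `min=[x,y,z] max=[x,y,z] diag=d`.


A = translate([11.7, -1.8, -6.4]) cylinder(h=13.9, r=7.1) → bbox [4.6,-8.9,-6.4] .. [18.8,5.3,7.5]
B = cylinder(h=2.6, r=9.3) → bbox [-9.3,-9.3,0] .. [9.3,9.3,2.6]
lo = A.lo+B.lo = [4.6-9.3, -8.9-9.3, -6.4+0] = [-4.700,-18.200,-6.400]
hi = A.hi+B.hi = [18.8+9.3, 5.3+9.3, 7.5+2.6] = [28.100,14.600,10.100]
diag = √(32.8²+32.8²+16.5²) = √2423.93 = 49.233

min=[-4.700,-18.200,-6.400] max=[28.100,14.600,10.100] diag=49.233


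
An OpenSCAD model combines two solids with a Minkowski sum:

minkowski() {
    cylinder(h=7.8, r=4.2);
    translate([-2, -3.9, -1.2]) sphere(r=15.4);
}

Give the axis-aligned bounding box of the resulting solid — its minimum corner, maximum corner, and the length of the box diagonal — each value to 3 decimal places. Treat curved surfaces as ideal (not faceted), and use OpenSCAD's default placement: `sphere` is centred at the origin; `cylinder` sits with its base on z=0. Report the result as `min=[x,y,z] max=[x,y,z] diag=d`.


A = translate([-2, -3.9, -1.2]) sphere(r=15.4) → bbox [-17.4,-19.3,-16.6] .. [13.4,11.5,14.2]
B = cylinder(h=7.8, r=4.2) → bbox [-4.2,-4.2,0] .. [4.2,4.2,7.8]
lo = A.lo+B.lo = [-17.4-4.2, -19.3-4.2, -16.6+0] = [-21.600,-23.500,-16.600]
hi = A.hi+B.hi = [13.4+4.2, 11.5+4.2, 14.2+7.8] = [17.600,15.700,22.000]
diag = √(39.2²+39.2²+38.6²) = √4563.24 = 67.552

min=[-21.600,-23.500,-16.600] max=[17.600,15.700,22.000] diag=67.552


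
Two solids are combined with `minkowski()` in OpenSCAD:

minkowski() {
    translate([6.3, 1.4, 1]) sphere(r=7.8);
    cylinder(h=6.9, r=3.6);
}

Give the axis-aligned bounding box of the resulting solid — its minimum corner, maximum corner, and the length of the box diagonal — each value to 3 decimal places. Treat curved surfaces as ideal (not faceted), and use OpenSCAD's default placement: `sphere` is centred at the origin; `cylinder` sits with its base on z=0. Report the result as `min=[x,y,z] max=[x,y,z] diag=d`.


A = translate([6.3, 1.4, 1]) sphere(r=7.8) → bbox [-1.5,-6.4,-6.8] .. [14.1,9.2,8.8]
B = cylinder(h=6.9, r=3.6) → bbox [-3.6,-3.6,0] .. [3.6,3.6,6.9]
lo = A.lo+B.lo = [-1.5-3.6, -6.4-3.6, -6.8+0] = [-5.100,-10.000,-6.800]
hi = A.hi+B.hi = [14.1+3.6, 9.2+3.6, 8.8+6.9] = [17.700,12.800,15.700]
diag = √(22.8²+22.8²+22.5²) = √1545.93 = 39.318

min=[-5.100,-10.000,-6.800] max=[17.700,12.800,15.700] diag=39.318


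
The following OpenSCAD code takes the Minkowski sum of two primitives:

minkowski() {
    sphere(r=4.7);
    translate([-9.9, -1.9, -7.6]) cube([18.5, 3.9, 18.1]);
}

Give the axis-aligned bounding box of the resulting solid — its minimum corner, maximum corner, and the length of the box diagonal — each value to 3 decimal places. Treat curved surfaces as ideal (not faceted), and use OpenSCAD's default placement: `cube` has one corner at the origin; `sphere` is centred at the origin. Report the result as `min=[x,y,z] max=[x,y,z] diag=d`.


A = translate([-9.9, -1.9, -7.6]) cube([18.5, 3.9, 18.1]) → bbox [-9.9,-1.9,-7.6] .. [8.6,2,10.5]
B = sphere(r=4.7) → bbox [-4.7,-4.7,-4.7] .. [4.7,4.7,4.7]
lo = A.lo+B.lo = [-9.9-4.7, -1.9-4.7, -7.6-4.7] = [-14.600,-6.600,-12.300]
hi = A.hi+B.hi = [8.6+4.7, 2+4.7, 10.5+4.7] = [13.300,6.700,15.200]
diag = √(27.9²+13.3²+27.5²) = √1711.55 = 41.371

min=[-14.600,-6.600,-12.300] max=[13.300,6.700,15.200] diag=41.371


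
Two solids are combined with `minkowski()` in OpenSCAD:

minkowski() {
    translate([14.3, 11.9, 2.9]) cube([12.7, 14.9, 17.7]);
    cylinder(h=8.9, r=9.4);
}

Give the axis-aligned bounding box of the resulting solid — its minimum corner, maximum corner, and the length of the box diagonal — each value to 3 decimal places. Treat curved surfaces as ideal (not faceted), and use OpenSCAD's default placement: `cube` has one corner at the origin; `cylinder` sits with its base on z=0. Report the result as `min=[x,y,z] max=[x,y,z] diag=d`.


min=[4.900,2.500,2.900] max=[36.400,36.200,29.500] diag=53.249

A = translate([14.3, 11.9, 2.9]) cube([12.7, 14.9, 17.7]) → bbox [14.3,11.9,2.9] .. [27,26.8,20.6]
B = cylinder(h=8.9, r=9.4) → bbox [-9.4,-9.4,0] .. [9.4,9.4,8.9]
lo = A.lo+B.lo = [14.3-9.4, 11.9-9.4, 2.9+0] = [4.900,2.500,2.900]
hi = A.hi+B.hi = [27+9.4, 26.8+9.4, 20.6+8.9] = [36.400,36.200,29.500]
diag = √(31.5²+33.7²+26.6²) = √2835.5 = 53.249


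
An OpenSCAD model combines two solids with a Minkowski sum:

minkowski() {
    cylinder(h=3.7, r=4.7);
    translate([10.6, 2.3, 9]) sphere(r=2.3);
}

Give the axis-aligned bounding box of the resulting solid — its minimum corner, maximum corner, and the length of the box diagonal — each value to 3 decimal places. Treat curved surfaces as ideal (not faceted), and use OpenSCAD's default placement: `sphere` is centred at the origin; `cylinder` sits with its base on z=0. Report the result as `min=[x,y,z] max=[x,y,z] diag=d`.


min=[3.600,-4.700,6.700] max=[17.600,9.300,15.000] diag=21.468

A = translate([10.6, 2.3, 9]) sphere(r=2.3) → bbox [8.3,0,6.7] .. [12.9,4.6,11.3]
B = cylinder(h=3.7, r=4.7) → bbox [-4.7,-4.7,0] .. [4.7,4.7,3.7]
lo = A.lo+B.lo = [8.3-4.7, 0-4.7, 6.7+0] = [3.600,-4.700,6.700]
hi = A.hi+B.hi = [12.9+4.7, 4.6+4.7, 11.3+3.7] = [17.600,9.300,15.000]
diag = √(14²+14²+8.3²) = √460.89 = 21.468


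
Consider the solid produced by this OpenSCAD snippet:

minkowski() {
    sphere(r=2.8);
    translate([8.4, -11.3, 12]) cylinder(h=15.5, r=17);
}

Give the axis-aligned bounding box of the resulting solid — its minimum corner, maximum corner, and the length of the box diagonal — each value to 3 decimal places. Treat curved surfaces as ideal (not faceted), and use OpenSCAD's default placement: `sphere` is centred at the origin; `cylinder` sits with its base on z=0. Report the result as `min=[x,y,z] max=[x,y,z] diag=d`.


min=[-11.400,-31.100,9.200] max=[28.200,8.500,30.300] diag=59.846

A = translate([8.4, -11.3, 12]) cylinder(h=15.5, r=17) → bbox [-8.6,-28.3,12] .. [25.4,5.7,27.5]
B = sphere(r=2.8) → bbox [-2.8,-2.8,-2.8] .. [2.8,2.8,2.8]
lo = A.lo+B.lo = [-8.6-2.8, -28.3-2.8, 12-2.8] = [-11.400,-31.100,9.200]
hi = A.hi+B.hi = [25.4+2.8, 5.7+2.8, 27.5+2.8] = [28.200,8.500,30.300]
diag = √(39.6²+39.6²+21.1²) = √3581.53 = 59.846


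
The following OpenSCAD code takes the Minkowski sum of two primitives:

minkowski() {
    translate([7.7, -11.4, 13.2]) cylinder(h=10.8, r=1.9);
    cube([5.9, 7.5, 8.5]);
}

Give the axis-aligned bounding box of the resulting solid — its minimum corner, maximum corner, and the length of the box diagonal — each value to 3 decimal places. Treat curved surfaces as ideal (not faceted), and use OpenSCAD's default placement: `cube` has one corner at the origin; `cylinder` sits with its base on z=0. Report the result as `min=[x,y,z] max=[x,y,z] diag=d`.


min=[5.800,-13.300,13.200] max=[15.500,-2.000,32.500] diag=24.378

A = translate([7.7, -11.4, 13.2]) cylinder(h=10.8, r=1.9) → bbox [5.8,-13.3,13.2] .. [9.6,-9.5,24]
B = cube([5.9, 7.5, 8.5]) → bbox [0,0,0] .. [5.9,7.5,8.5]
lo = A.lo+B.lo = [5.8+0, -13.3+0, 13.2+0] = [5.800,-13.300,13.200]
hi = A.hi+B.hi = [9.6+5.9, -9.5+7.5, 24+8.5] = [15.500,-2.000,32.500]
diag = √(9.7²+11.3²+19.3²) = √594.27 = 24.378


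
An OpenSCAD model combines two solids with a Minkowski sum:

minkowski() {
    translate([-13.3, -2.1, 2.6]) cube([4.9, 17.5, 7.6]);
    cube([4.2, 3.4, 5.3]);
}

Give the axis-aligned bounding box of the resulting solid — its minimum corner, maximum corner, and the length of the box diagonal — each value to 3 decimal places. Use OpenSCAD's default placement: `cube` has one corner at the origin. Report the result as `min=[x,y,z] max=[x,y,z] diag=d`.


min=[-13.300,-2.100,2.600] max=[-4.200,18.800,15.500] diag=26.192

A = translate([-13.3, -2.1, 2.6]) cube([4.9, 17.5, 7.6]) → bbox [-13.3,-2.1,2.6] .. [-8.4,15.4,10.2]
B = cube([4.2, 3.4, 5.3]) → bbox [0,0,0] .. [4.2,3.4,5.3]
lo = A.lo+B.lo = [-13.3+0, -2.1+0, 2.6+0] = [-13.300,-2.100,2.600]
hi = A.hi+B.hi = [-8.4+4.2, 15.4+3.4, 10.2+5.3] = [-4.200,18.800,15.500]
diag = √(9.1²+20.9²+12.9²) = √686.03 = 26.192


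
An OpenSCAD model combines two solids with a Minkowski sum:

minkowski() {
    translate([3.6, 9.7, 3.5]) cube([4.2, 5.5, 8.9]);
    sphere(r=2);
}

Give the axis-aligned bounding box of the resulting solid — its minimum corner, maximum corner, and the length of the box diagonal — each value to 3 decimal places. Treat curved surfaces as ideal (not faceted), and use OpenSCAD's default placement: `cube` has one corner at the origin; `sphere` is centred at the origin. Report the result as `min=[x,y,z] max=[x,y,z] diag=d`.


min=[1.600,7.700,1.500] max=[9.800,17.200,14.400] diag=17.997

A = translate([3.6, 9.7, 3.5]) cube([4.2, 5.5, 8.9]) → bbox [3.6,9.7,3.5] .. [7.8,15.2,12.4]
B = sphere(r=2) → bbox [-2,-2,-2] .. [2,2,2]
lo = A.lo+B.lo = [3.6-2, 9.7-2, 3.5-2] = [1.600,7.700,1.500]
hi = A.hi+B.hi = [7.8+2, 15.2+2, 12.4+2] = [9.800,17.200,14.400]
diag = √(8.2²+9.5²+12.9²) = √323.9 = 17.997


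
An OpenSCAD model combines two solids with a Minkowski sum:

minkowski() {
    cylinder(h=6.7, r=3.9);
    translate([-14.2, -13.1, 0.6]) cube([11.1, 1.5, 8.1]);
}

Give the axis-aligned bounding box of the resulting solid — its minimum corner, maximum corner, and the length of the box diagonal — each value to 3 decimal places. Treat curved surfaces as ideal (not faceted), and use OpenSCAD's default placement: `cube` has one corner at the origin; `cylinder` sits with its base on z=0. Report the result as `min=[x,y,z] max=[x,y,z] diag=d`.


A = translate([-14.2, -13.1, 0.6]) cube([11.1, 1.5, 8.1]) → bbox [-14.2,-13.1,0.6] .. [-3.1,-11.6,8.7]
B = cylinder(h=6.7, r=3.9) → bbox [-3.9,-3.9,0] .. [3.9,3.9,6.7]
lo = A.lo+B.lo = [-14.2-3.9, -13.1-3.9, 0.6+0] = [-18.100,-17.000,0.600]
hi = A.hi+B.hi = [-3.1+3.9, -11.6+3.9, 8.7+6.7] = [0.800,-7.700,15.400]
diag = √(18.9²+9.3²+14.8²) = √662.74 = 25.744

min=[-18.100,-17.000,0.600] max=[0.800,-7.700,15.400] diag=25.744


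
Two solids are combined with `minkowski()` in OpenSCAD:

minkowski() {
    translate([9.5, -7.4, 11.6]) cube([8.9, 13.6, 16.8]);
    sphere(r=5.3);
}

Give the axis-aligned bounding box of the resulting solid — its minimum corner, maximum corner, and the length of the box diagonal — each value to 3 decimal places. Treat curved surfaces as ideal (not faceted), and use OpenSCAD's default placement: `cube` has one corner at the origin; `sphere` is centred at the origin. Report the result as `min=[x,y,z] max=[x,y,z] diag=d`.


min=[4.200,-12.700,6.300] max=[23.700,11.500,33.700] diag=41.432

A = translate([9.5, -7.4, 11.6]) cube([8.9, 13.6, 16.8]) → bbox [9.5,-7.4,11.6] .. [18.4,6.2,28.4]
B = sphere(r=5.3) → bbox [-5.3,-5.3,-5.3] .. [5.3,5.3,5.3]
lo = A.lo+B.lo = [9.5-5.3, -7.4-5.3, 11.6-5.3] = [4.200,-12.700,6.300]
hi = A.hi+B.hi = [18.4+5.3, 6.2+5.3, 28.4+5.3] = [23.700,11.500,33.700]
diag = √(19.5²+24.2²+27.4²) = √1716.65 = 41.432


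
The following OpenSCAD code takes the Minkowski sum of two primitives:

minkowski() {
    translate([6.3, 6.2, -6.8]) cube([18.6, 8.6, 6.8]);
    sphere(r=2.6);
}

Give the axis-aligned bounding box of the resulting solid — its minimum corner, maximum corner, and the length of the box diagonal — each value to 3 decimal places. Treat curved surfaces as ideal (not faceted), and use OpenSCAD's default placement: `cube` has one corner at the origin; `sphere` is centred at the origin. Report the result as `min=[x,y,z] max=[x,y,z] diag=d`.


A = translate([6.3, 6.2, -6.8]) cube([18.6, 8.6, 6.8]) → bbox [6.3,6.2,-6.8] .. [24.9,14.8,0]
B = sphere(r=2.6) → bbox [-2.6,-2.6,-2.6] .. [2.6,2.6,2.6]
lo = A.lo+B.lo = [6.3-2.6, 6.2-2.6, -6.8-2.6] = [3.700,3.600,-9.400]
hi = A.hi+B.hi = [24.9+2.6, 14.8+2.6, 0+2.6] = [27.500,17.400,2.600]
diag = √(23.8²+13.8²+12²) = √900.88 = 30.015

min=[3.700,3.600,-9.400] max=[27.500,17.400,2.600] diag=30.015


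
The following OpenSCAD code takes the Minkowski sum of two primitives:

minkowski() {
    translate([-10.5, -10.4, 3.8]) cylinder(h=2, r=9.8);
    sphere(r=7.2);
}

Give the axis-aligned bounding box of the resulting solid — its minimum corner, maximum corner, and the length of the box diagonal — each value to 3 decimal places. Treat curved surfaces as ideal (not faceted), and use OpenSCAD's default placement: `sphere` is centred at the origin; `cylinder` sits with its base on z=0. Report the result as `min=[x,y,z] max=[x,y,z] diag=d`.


min=[-27.500,-27.400,-3.400] max=[6.500,6.600,13.000] diag=50.803

A = translate([-10.5, -10.4, 3.8]) cylinder(h=2, r=9.8) → bbox [-20.3,-20.2,3.8] .. [-0.7,-0.6,5.8]
B = sphere(r=7.2) → bbox [-7.2,-7.2,-7.2] .. [7.2,7.2,7.2]
lo = A.lo+B.lo = [-20.3-7.2, -20.2-7.2, 3.8-7.2] = [-27.500,-27.400,-3.400]
hi = A.hi+B.hi = [-0.7+7.2, -0.6+7.2, 5.8+7.2] = [6.500,6.600,13.000]
diag = √(34²+34²+16.4²) = √2580.96 = 50.803


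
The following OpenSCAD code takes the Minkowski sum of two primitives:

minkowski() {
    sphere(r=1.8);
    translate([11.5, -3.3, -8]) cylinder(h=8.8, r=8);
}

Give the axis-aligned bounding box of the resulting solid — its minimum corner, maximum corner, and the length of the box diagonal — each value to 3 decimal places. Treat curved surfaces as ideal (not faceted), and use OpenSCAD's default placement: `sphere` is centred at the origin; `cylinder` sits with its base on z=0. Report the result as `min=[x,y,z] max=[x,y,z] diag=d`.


min=[1.700,-13.100,-9.800] max=[21.300,6.500,2.600] diag=30.366

A = translate([11.5, -3.3, -8]) cylinder(h=8.8, r=8) → bbox [3.5,-11.3,-8] .. [19.5,4.7,0.8]
B = sphere(r=1.8) → bbox [-1.8,-1.8,-1.8] .. [1.8,1.8,1.8]
lo = A.lo+B.lo = [3.5-1.8, -11.3-1.8, -8-1.8] = [1.700,-13.100,-9.800]
hi = A.hi+B.hi = [19.5+1.8, 4.7+1.8, 0.8+1.8] = [21.300,6.500,2.600]
diag = √(19.6²+19.6²+12.4²) = √922.08 = 30.366


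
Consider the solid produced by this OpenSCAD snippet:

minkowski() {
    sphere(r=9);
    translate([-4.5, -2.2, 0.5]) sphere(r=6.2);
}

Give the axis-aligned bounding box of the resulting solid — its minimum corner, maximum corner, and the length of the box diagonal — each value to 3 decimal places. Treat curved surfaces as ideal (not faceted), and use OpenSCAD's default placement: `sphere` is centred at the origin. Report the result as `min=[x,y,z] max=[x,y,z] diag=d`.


min=[-19.700,-17.400,-14.700] max=[10.700,13.000,15.700] diag=52.654

A = translate([-4.5, -2.2, 0.5]) sphere(r=6.2) → bbox [-10.7,-8.4,-5.7] .. [1.7,4,6.7]
B = sphere(r=9) → bbox [-9,-9,-9] .. [9,9,9]
lo = A.lo+B.lo = [-10.7-9, -8.4-9, -5.7-9] = [-19.700,-17.400,-14.700]
hi = A.hi+B.hi = [1.7+9, 4+9, 6.7+9] = [10.700,13.000,15.700]
diag = √(30.4²+30.4²+30.4²) = √2772.48 = 52.654


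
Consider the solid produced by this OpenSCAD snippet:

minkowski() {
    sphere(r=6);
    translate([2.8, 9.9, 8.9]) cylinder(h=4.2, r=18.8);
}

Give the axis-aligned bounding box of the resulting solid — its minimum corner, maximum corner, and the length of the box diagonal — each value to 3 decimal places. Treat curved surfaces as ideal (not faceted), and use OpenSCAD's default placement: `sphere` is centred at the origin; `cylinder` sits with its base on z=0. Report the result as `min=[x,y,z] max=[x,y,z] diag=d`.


min=[-22.000,-14.900,2.900] max=[27.600,34.700,19.100] diag=71.991

A = translate([2.8, 9.9, 8.9]) cylinder(h=4.2, r=18.8) → bbox [-16,-8.9,8.9] .. [21.6,28.7,13.1]
B = sphere(r=6) → bbox [-6,-6,-6] .. [6,6,6]
lo = A.lo+B.lo = [-16-6, -8.9-6, 8.9-6] = [-22.000,-14.900,2.900]
hi = A.hi+B.hi = [21.6+6, 28.7+6, 13.1+6] = [27.600,34.700,19.100]
diag = √(49.6²+49.6²+16.2²) = √5182.76 = 71.991


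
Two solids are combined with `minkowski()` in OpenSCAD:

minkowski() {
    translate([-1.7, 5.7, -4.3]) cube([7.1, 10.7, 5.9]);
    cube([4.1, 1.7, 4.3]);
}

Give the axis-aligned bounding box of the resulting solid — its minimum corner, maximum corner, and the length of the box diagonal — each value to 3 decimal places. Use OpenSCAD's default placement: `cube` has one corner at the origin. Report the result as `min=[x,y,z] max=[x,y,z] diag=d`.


min=[-1.700,5.700,-4.300] max=[9.500,18.100,5.900] diag=19.577

A = translate([-1.7, 5.7, -4.3]) cube([7.1, 10.7, 5.9]) → bbox [-1.7,5.7,-4.3] .. [5.4,16.4,1.6]
B = cube([4.1, 1.7, 4.3]) → bbox [0,0,0] .. [4.1,1.7,4.3]
lo = A.lo+B.lo = [-1.7+0, 5.7+0, -4.3+0] = [-1.700,5.700,-4.300]
hi = A.hi+B.hi = [5.4+4.1, 16.4+1.7, 1.6+4.3] = [9.500,18.100,5.900]
diag = √(11.2²+12.4²+10.2²) = √383.24 = 19.577


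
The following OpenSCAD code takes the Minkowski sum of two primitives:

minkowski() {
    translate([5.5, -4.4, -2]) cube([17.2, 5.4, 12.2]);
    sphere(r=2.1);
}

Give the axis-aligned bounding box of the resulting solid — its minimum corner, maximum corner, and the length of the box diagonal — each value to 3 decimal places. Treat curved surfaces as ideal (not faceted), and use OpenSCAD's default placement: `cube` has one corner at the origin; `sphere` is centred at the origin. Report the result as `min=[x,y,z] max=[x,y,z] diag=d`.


min=[3.400,-6.500,-4.100] max=[24.800,3.100,12.300] diag=28.620

A = translate([5.5, -4.4, -2]) cube([17.2, 5.4, 12.2]) → bbox [5.5,-4.4,-2] .. [22.7,1,10.2]
B = sphere(r=2.1) → bbox [-2.1,-2.1,-2.1] .. [2.1,2.1,2.1]
lo = A.lo+B.lo = [5.5-2.1, -4.4-2.1, -2-2.1] = [3.400,-6.500,-4.100]
hi = A.hi+B.hi = [22.7+2.1, 1+2.1, 10.2+2.1] = [24.800,3.100,12.300]
diag = √(21.4²+9.6²+16.4²) = √819.08 = 28.620


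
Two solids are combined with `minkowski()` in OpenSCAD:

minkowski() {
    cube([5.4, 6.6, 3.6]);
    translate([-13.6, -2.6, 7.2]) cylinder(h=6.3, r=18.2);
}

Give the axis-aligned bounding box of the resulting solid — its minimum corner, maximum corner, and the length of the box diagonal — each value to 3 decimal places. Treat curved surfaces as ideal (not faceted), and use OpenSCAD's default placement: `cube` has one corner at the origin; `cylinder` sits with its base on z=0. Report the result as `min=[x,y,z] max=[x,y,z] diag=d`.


min=[-31.800,-20.800,7.200] max=[10.000,22.200,17.100] diag=60.780

A = translate([-13.6, -2.6, 7.2]) cylinder(h=6.3, r=18.2) → bbox [-31.8,-20.8,7.2] .. [4.6,15.6,13.5]
B = cube([5.4, 6.6, 3.6]) → bbox [0,0,0] .. [5.4,6.6,3.6]
lo = A.lo+B.lo = [-31.8+0, -20.8+0, 7.2+0] = [-31.800,-20.800,7.200]
hi = A.hi+B.hi = [4.6+5.4, 15.6+6.6, 13.5+3.6] = [10.000,22.200,17.100]
diag = √(41.8²+43²+9.9²) = √3694.25 = 60.780


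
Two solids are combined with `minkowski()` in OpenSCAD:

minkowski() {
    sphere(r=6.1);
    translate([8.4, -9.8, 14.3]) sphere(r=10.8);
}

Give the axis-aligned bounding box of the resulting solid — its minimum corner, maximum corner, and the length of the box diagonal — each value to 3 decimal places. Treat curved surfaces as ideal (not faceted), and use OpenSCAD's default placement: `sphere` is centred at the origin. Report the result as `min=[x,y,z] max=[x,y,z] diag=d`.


min=[-8.500,-26.700,-2.600] max=[25.300,7.100,31.200] diag=58.543

A = translate([8.4, -9.8, 14.3]) sphere(r=10.8) → bbox [-2.4,-20.6,3.5] .. [19.2,1,25.1]
B = sphere(r=6.1) → bbox [-6.1,-6.1,-6.1] .. [6.1,6.1,6.1]
lo = A.lo+B.lo = [-2.4-6.1, -20.6-6.1, 3.5-6.1] = [-8.500,-26.700,-2.600]
hi = A.hi+B.hi = [19.2+6.1, 1+6.1, 25.1+6.1] = [25.300,7.100,31.200]
diag = √(33.8²+33.8²+33.8²) = √3427.32 = 58.543


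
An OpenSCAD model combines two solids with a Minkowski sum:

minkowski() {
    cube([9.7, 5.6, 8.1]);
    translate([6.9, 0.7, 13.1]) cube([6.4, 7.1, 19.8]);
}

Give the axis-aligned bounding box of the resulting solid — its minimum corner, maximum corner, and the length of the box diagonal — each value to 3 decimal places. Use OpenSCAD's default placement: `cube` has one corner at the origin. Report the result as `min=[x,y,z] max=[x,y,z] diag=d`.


min=[6.900,0.700,13.100] max=[23.000,13.400,41.000] diag=34.625

A = translate([6.9, 0.7, 13.1]) cube([6.4, 7.1, 19.8]) → bbox [6.9,0.7,13.1] .. [13.3,7.8,32.9]
B = cube([9.7, 5.6, 8.1]) → bbox [0,0,0] .. [9.7,5.6,8.1]
lo = A.lo+B.lo = [6.9+0, 0.7+0, 13.1+0] = [6.900,0.700,13.100]
hi = A.hi+B.hi = [13.3+9.7, 7.8+5.6, 32.9+8.1] = [23.000,13.400,41.000]
diag = √(16.1²+12.7²+27.9²) = √1198.91 = 34.625


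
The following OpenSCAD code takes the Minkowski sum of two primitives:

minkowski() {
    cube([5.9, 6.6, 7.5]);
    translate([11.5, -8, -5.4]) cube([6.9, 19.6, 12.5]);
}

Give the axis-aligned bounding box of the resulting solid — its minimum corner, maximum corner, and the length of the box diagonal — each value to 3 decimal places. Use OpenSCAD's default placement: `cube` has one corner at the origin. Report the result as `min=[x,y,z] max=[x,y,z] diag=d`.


A = translate([11.5, -8, -5.4]) cube([6.9, 19.6, 12.5]) → bbox [11.5,-8,-5.4] .. [18.4,11.6,7.1]
B = cube([5.9, 6.6, 7.5]) → bbox [0,0,0] .. [5.9,6.6,7.5]
lo = A.lo+B.lo = [11.5+0, -8+0, -5.4+0] = [11.500,-8.000,-5.400]
hi = A.hi+B.hi = [18.4+5.9, 11.6+6.6, 7.1+7.5] = [24.300,18.200,14.600]
diag = √(12.8²+26.2²+20²) = √1250.28 = 35.359

min=[11.500,-8.000,-5.400] max=[24.300,18.200,14.600] diag=35.359


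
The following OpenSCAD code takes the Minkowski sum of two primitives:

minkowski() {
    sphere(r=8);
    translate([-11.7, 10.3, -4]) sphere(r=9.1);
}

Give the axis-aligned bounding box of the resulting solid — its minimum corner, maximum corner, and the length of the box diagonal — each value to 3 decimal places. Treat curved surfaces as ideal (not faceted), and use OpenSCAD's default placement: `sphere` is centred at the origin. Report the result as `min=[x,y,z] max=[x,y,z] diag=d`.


A = translate([-11.7, 10.3, -4]) sphere(r=9.1) → bbox [-20.8,1.2,-13.1] .. [-2.6,19.4,5.1]
B = sphere(r=8) → bbox [-8,-8,-8] .. [8,8,8]
lo = A.lo+B.lo = [-20.8-8, 1.2-8, -13.1-8] = [-28.800,-6.800,-21.100]
hi = A.hi+B.hi = [-2.6+8, 19.4+8, 5.1+8] = [5.400,27.400,13.100]
diag = √(34.2²+34.2²+34.2²) = √3508.92 = 59.236

min=[-28.800,-6.800,-21.100] max=[5.400,27.400,13.100] diag=59.236


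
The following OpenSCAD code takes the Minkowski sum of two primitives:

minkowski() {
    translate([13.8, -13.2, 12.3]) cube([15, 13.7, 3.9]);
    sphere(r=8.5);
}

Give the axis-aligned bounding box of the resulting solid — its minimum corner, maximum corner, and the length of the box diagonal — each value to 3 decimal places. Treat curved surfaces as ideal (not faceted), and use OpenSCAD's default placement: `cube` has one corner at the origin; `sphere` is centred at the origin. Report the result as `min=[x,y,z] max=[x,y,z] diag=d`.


min=[5.300,-21.700,3.800] max=[37.300,9.000,24.700] diag=49.023

A = translate([13.8, -13.2, 12.3]) cube([15, 13.7, 3.9]) → bbox [13.8,-13.2,12.3] .. [28.8,0.5,16.2]
B = sphere(r=8.5) → bbox [-8.5,-8.5,-8.5] .. [8.5,8.5,8.5]
lo = A.lo+B.lo = [13.8-8.5, -13.2-8.5, 12.3-8.5] = [5.300,-21.700,3.800]
hi = A.hi+B.hi = [28.8+8.5, 0.5+8.5, 16.2+8.5] = [37.300,9.000,24.700]
diag = √(32²+30.7²+20.9²) = √2403.3 = 49.023


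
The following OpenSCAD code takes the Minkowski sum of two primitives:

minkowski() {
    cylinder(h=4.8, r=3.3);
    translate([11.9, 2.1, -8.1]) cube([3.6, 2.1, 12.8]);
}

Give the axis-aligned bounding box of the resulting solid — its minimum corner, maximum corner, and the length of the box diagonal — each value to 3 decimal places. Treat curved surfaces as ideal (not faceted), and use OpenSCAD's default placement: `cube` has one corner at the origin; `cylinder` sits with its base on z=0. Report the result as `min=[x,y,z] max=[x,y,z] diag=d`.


min=[8.600,-1.200,-8.100] max=[18.800,7.500,9.500] diag=22.124

A = translate([11.9, 2.1, -8.1]) cube([3.6, 2.1, 12.8]) → bbox [11.9,2.1,-8.1] .. [15.5,4.2,4.7]
B = cylinder(h=4.8, r=3.3) → bbox [-3.3,-3.3,0] .. [3.3,3.3,4.8]
lo = A.lo+B.lo = [11.9-3.3, 2.1-3.3, -8.1+0] = [8.600,-1.200,-8.100]
hi = A.hi+B.hi = [15.5+3.3, 4.2+3.3, 4.7+4.8] = [18.800,7.500,9.500]
diag = √(10.2²+8.7²+17.6²) = √489.49 = 22.124


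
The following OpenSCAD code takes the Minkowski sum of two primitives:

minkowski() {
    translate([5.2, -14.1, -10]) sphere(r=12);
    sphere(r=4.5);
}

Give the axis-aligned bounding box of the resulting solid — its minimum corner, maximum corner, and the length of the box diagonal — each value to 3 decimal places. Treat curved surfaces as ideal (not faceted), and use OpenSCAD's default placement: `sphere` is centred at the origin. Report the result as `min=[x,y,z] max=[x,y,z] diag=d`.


min=[-11.300,-30.600,-26.500] max=[21.700,2.400,6.500] diag=57.158

A = translate([5.2, -14.1, -10]) sphere(r=12) → bbox [-6.8,-26.1,-22] .. [17.2,-2.1,2]
B = sphere(r=4.5) → bbox [-4.5,-4.5,-4.5] .. [4.5,4.5,4.5]
lo = A.lo+B.lo = [-6.8-4.5, -26.1-4.5, -22-4.5] = [-11.300,-30.600,-26.500]
hi = A.hi+B.hi = [17.2+4.5, -2.1+4.5, 2+4.5] = [21.700,2.400,6.500]
diag = √(33²+33²+33²) = √3267 = 57.158


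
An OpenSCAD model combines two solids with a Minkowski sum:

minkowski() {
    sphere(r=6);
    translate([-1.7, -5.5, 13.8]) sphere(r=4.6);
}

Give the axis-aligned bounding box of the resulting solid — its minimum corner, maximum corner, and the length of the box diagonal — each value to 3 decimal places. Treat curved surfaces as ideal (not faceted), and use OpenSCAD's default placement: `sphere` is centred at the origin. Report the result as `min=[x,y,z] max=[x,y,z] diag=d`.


min=[-12.300,-16.100,3.200] max=[8.900,5.100,24.400] diag=36.719

A = translate([-1.7, -5.5, 13.8]) sphere(r=4.6) → bbox [-6.3,-10.1,9.2] .. [2.9,-0.9,18.4]
B = sphere(r=6) → bbox [-6,-6,-6] .. [6,6,6]
lo = A.lo+B.lo = [-6.3-6, -10.1-6, 9.2-6] = [-12.300,-16.100,3.200]
hi = A.hi+B.hi = [2.9+6, -0.9+6, 18.4+6] = [8.900,5.100,24.400]
diag = √(21.2²+21.2²+21.2²) = √1348.32 = 36.719


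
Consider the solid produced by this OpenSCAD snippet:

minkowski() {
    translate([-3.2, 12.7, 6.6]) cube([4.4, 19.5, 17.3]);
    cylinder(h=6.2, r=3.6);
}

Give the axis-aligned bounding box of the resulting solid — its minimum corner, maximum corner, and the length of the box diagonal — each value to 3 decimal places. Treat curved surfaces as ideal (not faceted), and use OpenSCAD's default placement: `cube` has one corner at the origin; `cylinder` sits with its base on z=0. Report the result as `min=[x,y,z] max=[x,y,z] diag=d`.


A = translate([-3.2, 12.7, 6.6]) cube([4.4, 19.5, 17.3]) → bbox [-3.2,12.7,6.6] .. [1.2,32.2,23.9]
B = cylinder(h=6.2, r=3.6) → bbox [-3.6,-3.6,0] .. [3.6,3.6,6.2]
lo = A.lo+B.lo = [-3.2-3.6, 12.7-3.6, 6.6+0] = [-6.800,9.100,6.600]
hi = A.hi+B.hi = [1.2+3.6, 32.2+3.6, 23.9+6.2] = [4.800,35.800,30.100]
diag = √(11.6²+26.7²+23.5²) = √1399.7 = 37.413

min=[-6.800,9.100,6.600] max=[4.800,35.800,30.100] diag=37.413


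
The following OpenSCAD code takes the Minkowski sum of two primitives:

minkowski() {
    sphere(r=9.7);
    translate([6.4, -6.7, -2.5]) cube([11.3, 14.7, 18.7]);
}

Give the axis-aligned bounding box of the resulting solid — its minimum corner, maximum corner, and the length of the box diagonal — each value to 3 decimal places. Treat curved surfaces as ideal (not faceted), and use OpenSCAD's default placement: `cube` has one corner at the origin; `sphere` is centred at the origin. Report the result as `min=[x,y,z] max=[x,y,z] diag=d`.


A = translate([6.4, -6.7, -2.5]) cube([11.3, 14.7, 18.7]) → bbox [6.4,-6.7,-2.5] .. [17.7,8,16.2]
B = sphere(r=9.7) → bbox [-9.7,-9.7,-9.7] .. [9.7,9.7,9.7]
lo = A.lo+B.lo = [6.4-9.7, -6.7-9.7, -2.5-9.7] = [-3.300,-16.400,-12.200]
hi = A.hi+B.hi = [17.7+9.7, 8+9.7, 16.2+9.7] = [27.400,17.700,25.900]
diag = √(30.7²+34.1²+38.1²) = √3556.91 = 59.640

min=[-3.300,-16.400,-12.200] max=[27.400,17.700,25.900] diag=59.640


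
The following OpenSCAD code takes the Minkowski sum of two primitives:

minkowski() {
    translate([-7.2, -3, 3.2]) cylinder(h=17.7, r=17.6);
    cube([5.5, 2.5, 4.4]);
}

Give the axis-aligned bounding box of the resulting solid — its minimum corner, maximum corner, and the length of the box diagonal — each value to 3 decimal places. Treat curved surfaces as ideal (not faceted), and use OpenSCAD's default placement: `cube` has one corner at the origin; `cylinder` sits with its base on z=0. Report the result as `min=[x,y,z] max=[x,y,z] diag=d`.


min=[-24.800,-20.600,3.200] max=[15.900,17.100,25.300] diag=59.718

A = translate([-7.2, -3, 3.2]) cylinder(h=17.7, r=17.6) → bbox [-24.8,-20.6,3.2] .. [10.4,14.6,20.9]
B = cube([5.5, 2.5, 4.4]) → bbox [0,0,0] .. [5.5,2.5,4.4]
lo = A.lo+B.lo = [-24.8+0, -20.6+0, 3.2+0] = [-24.800,-20.600,3.200]
hi = A.hi+B.hi = [10.4+5.5, 14.6+2.5, 20.9+4.4] = [15.900,17.100,25.300]
diag = √(40.7²+37.7²+22.1²) = √3566.19 = 59.718


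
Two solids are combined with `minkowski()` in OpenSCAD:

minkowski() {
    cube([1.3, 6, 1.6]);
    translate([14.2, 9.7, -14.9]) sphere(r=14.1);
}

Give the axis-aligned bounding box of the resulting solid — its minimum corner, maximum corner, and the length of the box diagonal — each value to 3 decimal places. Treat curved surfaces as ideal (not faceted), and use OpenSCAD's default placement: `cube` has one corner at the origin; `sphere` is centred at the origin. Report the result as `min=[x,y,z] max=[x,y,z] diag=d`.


min=[0.100,-4.400,-29.000] max=[29.600,29.800,0.800] diag=54.110

A = translate([14.2, 9.7, -14.9]) sphere(r=14.1) → bbox [0.1,-4.4,-29] .. [28.3,23.8,-0.8]
B = cube([1.3, 6, 1.6]) → bbox [0,0,0] .. [1.3,6,1.6]
lo = A.lo+B.lo = [0.1+0, -4.4+0, -29+0] = [0.100,-4.400,-29.000]
hi = A.hi+B.hi = [28.3+1.3, 23.8+6, -0.8+1.6] = [29.600,29.800,0.800]
diag = √(29.5²+34.2²+29.8²) = √2927.93 = 54.110


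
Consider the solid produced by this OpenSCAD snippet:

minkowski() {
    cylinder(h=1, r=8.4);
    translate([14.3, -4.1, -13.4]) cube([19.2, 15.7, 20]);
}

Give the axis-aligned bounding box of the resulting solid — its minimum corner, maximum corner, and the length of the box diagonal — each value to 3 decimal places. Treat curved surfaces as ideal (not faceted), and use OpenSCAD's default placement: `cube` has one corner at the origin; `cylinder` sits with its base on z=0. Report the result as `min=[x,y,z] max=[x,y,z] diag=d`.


min=[5.900,-12.500,-13.400] max=[41.900,20.000,7.600] diag=52.851

A = translate([14.3, -4.1, -13.4]) cube([19.2, 15.7, 20]) → bbox [14.3,-4.1,-13.4] .. [33.5,11.6,6.6]
B = cylinder(h=1, r=8.4) → bbox [-8.4,-8.4,0] .. [8.4,8.4,1]
lo = A.lo+B.lo = [14.3-8.4, -4.1-8.4, -13.4+0] = [5.900,-12.500,-13.400]
hi = A.hi+B.hi = [33.5+8.4, 11.6+8.4, 6.6+1] = [41.900,20.000,7.600]
diag = √(36²+32.5²+21²) = √2793.25 = 52.851


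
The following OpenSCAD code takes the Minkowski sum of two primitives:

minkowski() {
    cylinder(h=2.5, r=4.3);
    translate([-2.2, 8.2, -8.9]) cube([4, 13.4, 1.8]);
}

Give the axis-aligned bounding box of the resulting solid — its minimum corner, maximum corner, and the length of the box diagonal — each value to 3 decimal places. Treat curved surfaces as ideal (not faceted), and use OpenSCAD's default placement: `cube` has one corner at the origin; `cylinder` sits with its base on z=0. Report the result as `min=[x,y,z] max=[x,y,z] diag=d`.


A = translate([-2.2, 8.2, -8.9]) cube([4, 13.4, 1.8]) → bbox [-2.2,8.2,-8.9] .. [1.8,21.6,-7.1]
B = cylinder(h=2.5, r=4.3) → bbox [-4.3,-4.3,0] .. [4.3,4.3,2.5]
lo = A.lo+B.lo = [-2.2-4.3, 8.2-4.3, -8.9+0] = [-6.500,3.900,-8.900]
hi = A.hi+B.hi = [1.8+4.3, 21.6+4.3, -7.1+2.5] = [6.100,25.900,-4.600]
diag = √(12.6²+22²+4.3²) = √661.25 = 25.715

min=[-6.500,3.900,-8.900] max=[6.100,25.900,-4.600] diag=25.715


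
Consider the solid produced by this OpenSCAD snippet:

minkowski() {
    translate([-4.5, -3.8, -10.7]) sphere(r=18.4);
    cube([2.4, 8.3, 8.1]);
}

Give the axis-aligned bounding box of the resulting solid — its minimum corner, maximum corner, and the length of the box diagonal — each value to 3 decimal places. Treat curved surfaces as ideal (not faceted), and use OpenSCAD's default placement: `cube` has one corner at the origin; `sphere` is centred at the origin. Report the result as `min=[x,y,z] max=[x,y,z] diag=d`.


A = translate([-4.5, -3.8, -10.7]) sphere(r=18.4) → bbox [-22.9,-22.2,-29.1] .. [13.9,14.6,7.7]
B = cube([2.4, 8.3, 8.1]) → bbox [0,0,0] .. [2.4,8.3,8.1]
lo = A.lo+B.lo = [-22.9+0, -22.2+0, -29.1+0] = [-22.900,-22.200,-29.100]
hi = A.hi+B.hi = [13.9+2.4, 14.6+8.3, 7.7+8.1] = [16.300,22.900,15.800]
diag = √(39.2²+45.1²+44.9²) = √5586.66 = 74.744

min=[-22.900,-22.200,-29.100] max=[16.300,22.900,15.800] diag=74.744


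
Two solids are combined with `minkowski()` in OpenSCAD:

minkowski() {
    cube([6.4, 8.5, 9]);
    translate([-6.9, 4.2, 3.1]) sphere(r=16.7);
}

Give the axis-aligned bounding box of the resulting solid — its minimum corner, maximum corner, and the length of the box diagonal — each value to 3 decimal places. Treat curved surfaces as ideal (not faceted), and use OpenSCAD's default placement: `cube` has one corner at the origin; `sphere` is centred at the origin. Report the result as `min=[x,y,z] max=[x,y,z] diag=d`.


A = translate([-6.9, 4.2, 3.1]) sphere(r=16.7) → bbox [-23.6,-12.5,-13.6] .. [9.8,20.9,19.8]
B = cube([6.4, 8.5, 9]) → bbox [0,0,0] .. [6.4,8.5,9]
lo = A.lo+B.lo = [-23.6+0, -12.5+0, -13.6+0] = [-23.600,-12.500,-13.600]
hi = A.hi+B.hi = [9.8+6.4, 20.9+8.5, 19.8+9] = [16.200,29.400,28.800]
diag = √(39.8²+41.9²+42.4²) = √5137.41 = 71.676

min=[-23.600,-12.500,-13.600] max=[16.200,29.400,28.800] diag=71.676


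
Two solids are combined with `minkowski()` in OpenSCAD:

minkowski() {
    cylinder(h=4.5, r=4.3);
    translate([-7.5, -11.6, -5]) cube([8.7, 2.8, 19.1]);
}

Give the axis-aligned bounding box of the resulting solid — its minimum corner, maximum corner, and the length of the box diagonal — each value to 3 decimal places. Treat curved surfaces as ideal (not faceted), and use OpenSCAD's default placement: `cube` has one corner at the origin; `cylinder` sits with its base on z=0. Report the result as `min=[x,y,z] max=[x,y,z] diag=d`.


min=[-11.800,-15.900,-5.000] max=[5.500,-4.500,18.600] diag=31.404

A = translate([-7.5, -11.6, -5]) cube([8.7, 2.8, 19.1]) → bbox [-7.5,-11.6,-5] .. [1.2,-8.8,14.1]
B = cylinder(h=4.5, r=4.3) → bbox [-4.3,-4.3,0] .. [4.3,4.3,4.5]
lo = A.lo+B.lo = [-7.5-4.3, -11.6-4.3, -5+0] = [-11.800,-15.900,-5.000]
hi = A.hi+B.hi = [1.2+4.3, -8.8+4.3, 14.1+4.5] = [5.500,-4.500,18.600]
diag = √(17.3²+11.4²+23.6²) = √986.21 = 31.404


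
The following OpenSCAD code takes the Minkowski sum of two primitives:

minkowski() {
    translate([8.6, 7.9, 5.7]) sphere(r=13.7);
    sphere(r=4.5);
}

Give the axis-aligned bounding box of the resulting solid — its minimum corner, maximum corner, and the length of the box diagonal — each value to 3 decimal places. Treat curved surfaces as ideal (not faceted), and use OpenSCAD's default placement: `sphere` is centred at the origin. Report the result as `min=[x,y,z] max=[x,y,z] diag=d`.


min=[-9.600,-10.300,-12.500] max=[26.800,26.100,23.900] diag=63.047

A = translate([8.6, 7.9, 5.7]) sphere(r=13.7) → bbox [-5.1,-5.8,-8] .. [22.3,21.6,19.4]
B = sphere(r=4.5) → bbox [-4.5,-4.5,-4.5] .. [4.5,4.5,4.5]
lo = A.lo+B.lo = [-5.1-4.5, -5.8-4.5, -8-4.5] = [-9.600,-10.300,-12.500]
hi = A.hi+B.hi = [22.3+4.5, 21.6+4.5, 19.4+4.5] = [26.800,26.100,23.900]
diag = √(36.4²+36.4²+36.4²) = √3974.88 = 63.047


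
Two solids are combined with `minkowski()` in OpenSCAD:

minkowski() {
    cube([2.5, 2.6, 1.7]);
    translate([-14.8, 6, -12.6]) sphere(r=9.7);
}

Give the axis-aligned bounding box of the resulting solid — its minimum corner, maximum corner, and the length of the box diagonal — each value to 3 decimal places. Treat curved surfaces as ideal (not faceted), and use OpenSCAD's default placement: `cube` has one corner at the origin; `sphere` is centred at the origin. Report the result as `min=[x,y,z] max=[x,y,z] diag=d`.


A = translate([-14.8, 6, -12.6]) sphere(r=9.7) → bbox [-24.5,-3.7,-22.3] .. [-5.1,15.7,-2.9]
B = cube([2.5, 2.6, 1.7]) → bbox [0,0,0] .. [2.5,2.6,1.7]
lo = A.lo+B.lo = [-24.5+0, -3.7+0, -22.3+0] = [-24.500,-3.700,-22.300]
hi = A.hi+B.hi = [-5.1+2.5, 15.7+2.6, -2.9+1.7] = [-2.600,18.300,-1.200]
diag = √(21.9²+22²+21.1²) = √1408.82 = 37.534

min=[-24.500,-3.700,-22.300] max=[-2.600,18.300,-1.200] diag=37.534


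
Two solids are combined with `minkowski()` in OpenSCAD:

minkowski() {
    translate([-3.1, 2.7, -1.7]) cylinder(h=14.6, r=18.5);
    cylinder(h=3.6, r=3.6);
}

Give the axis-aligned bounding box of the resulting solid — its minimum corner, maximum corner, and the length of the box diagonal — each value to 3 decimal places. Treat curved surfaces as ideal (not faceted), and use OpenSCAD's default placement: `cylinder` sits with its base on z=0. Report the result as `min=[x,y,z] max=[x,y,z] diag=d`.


A = translate([-3.1, 2.7, -1.7]) cylinder(h=14.6, r=18.5) → bbox [-21.6,-15.8,-1.7] .. [15.4,21.2,12.9]
B = cylinder(h=3.6, r=3.6) → bbox [-3.6,-3.6,0] .. [3.6,3.6,3.6]
lo = A.lo+B.lo = [-21.6-3.6, -15.8-3.6, -1.7+0] = [-25.200,-19.400,-1.700]
hi = A.hi+B.hi = [15.4+3.6, 21.2+3.6, 12.9+3.6] = [19.000,24.800,16.500]
diag = √(44.2²+44.2²+18.2²) = √4238.52 = 65.104

min=[-25.200,-19.400,-1.700] max=[19.000,24.800,16.500] diag=65.104


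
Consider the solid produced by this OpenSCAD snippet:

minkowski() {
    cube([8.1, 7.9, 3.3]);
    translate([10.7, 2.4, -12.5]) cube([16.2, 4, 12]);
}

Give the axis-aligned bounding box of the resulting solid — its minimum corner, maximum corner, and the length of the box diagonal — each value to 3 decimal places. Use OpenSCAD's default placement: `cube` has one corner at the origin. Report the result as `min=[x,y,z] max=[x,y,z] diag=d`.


min=[10.700,2.400,-12.500] max=[35.000,14.300,2.800] diag=31.084

A = translate([10.7, 2.4, -12.5]) cube([16.2, 4, 12]) → bbox [10.7,2.4,-12.5] .. [26.9,6.4,-0.5]
B = cube([8.1, 7.9, 3.3]) → bbox [0,0,0] .. [8.1,7.9,3.3]
lo = A.lo+B.lo = [10.7+0, 2.4+0, -12.5+0] = [10.700,2.400,-12.500]
hi = A.hi+B.hi = [26.9+8.1, 6.4+7.9, -0.5+3.3] = [35.000,14.300,2.800]
diag = √(24.3²+11.9²+15.3²) = √966.19 = 31.084


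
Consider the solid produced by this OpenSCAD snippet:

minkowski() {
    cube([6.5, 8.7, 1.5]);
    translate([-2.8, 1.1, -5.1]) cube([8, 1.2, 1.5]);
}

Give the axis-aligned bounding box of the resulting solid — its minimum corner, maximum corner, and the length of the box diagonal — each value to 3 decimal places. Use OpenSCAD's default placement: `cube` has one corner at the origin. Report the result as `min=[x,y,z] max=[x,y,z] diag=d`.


A = translate([-2.8, 1.1, -5.1]) cube([8, 1.2, 1.5]) → bbox [-2.8,1.1,-5.1] .. [5.2,2.3,-3.6]
B = cube([6.5, 8.7, 1.5]) → bbox [0,0,0] .. [6.5,8.7,1.5]
lo = A.lo+B.lo = [-2.8+0, 1.1+0, -5.1+0] = [-2.800,1.100,-5.100]
hi = A.hi+B.hi = [5.2+6.5, 2.3+8.7, -3.6+1.5] = [11.700,11.000,-2.100]
diag = √(14.5²+9.9²+3²) = √317.26 = 17.812

min=[-2.800,1.100,-5.100] max=[11.700,11.000,-2.100] diag=17.812
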